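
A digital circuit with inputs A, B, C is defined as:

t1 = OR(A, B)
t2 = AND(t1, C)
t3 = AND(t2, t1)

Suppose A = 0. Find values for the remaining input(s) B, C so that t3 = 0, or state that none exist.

t3 = AND(t2, t1) must be 0, so at least one of t2, t1 is 0.
Check with A = 0 and B=1, C=0:
t1 = OR(A, B) = OR(0, 1) = 1
t2 = AND(t1, C) = AND(1, 0) = 0
t3 = AND(t2, t1) = AND(0, 1) = 0
So t3 = 0.

B=1 C=0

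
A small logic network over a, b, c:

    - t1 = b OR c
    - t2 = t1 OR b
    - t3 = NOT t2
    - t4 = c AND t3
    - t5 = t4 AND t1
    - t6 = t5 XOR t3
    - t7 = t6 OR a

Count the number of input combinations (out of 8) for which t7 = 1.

t7 = t6 OR a must be 1, so at least one of t6, a is 1.
Satisfying assignments:
  a=0, b=0, c=0
  a=1, b=0, c=0
  a=1, b=0, c=1
  a=1, b=1, c=0
  a=1, b=1, c=1

5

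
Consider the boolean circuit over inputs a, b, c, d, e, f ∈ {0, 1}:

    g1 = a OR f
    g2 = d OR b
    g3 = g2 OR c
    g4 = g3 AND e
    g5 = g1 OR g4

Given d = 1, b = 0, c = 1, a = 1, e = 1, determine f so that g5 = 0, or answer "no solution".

no solution exists

With d = 1, b = 0, c = 1, a = 1, e = 1 fixed, none of the 2 settings of f give g5 = 0.
For example, with f=0:
g1 = a OR f = 1 OR 0 = 1
g2 = d OR b = 1 OR 0 = 1
g3 = g2 OR c = 1 OR 1 = 1
g4 = g3 AND e = 1 AND 1 = 1
g5 = g1 OR g4 = 1 OR 1 = 1
giving g5 = 1 ≠ 0.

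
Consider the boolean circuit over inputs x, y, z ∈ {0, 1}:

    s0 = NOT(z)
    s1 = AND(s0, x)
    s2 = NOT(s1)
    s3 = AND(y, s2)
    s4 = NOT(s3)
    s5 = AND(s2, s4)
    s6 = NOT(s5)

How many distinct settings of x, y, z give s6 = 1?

s6 = NOT(s5) must be 1, so s5 = 0.
Enumerating the 8 input combinations, 5 give s6 = 1 and 3 give s6 = 0.

5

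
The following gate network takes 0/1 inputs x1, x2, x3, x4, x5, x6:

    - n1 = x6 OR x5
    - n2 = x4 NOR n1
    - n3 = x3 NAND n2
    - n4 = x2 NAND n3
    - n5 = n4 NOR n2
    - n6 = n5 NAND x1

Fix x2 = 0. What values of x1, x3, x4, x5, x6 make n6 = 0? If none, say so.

With x2 = 0 fixed, none of the 32 settings of x1, x3, x4, x5, x6 give n6 = 0.
For example, with x1=0, x3=0, x4=1, x5=1, x6=1:
n1 = x6 OR x5 = 1 OR 1 = 1
n2 = x4 NOR n1 = 1 NOR 1 = 0
n3 = x3 NAND n2 = 0 NAND 0 = 1
n4 = x2 NAND n3 = 0 NAND 1 = 1
n5 = n4 NOR n2 = 1 NOR 0 = 0
n6 = n5 NAND x1 = 0 NAND 0 = 1
giving n6 = 1 ≠ 0.

no solution exists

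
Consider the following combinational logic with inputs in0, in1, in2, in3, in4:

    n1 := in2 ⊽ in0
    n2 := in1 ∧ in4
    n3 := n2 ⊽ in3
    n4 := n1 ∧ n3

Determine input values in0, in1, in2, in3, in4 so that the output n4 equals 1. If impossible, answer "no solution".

in0=0 in1=0 in2=0 in3=0 in4=1

n4 = n1 ∧ n3 must be 1, so both n1 = 1 and n3 = 1.
n1 = in2 ⊽ in0 must be 1, so both in2 = 0 and in0 = 0.
n3 = n2 ⊽ in3 must be 1, so both n2 = 0 and in3 = 0.
Check with in0=0 in1=0 in2=0 in3=0 in4=1:
n1 = in2 ⊽ in0 = 0 ⊽ 0 = 1
n2 = in1 ∧ in4 = 0 ∧ 1 = 0
n3 = n2 ⊽ in3 = 0 ⊽ 0 = 1
n4 = n1 ∧ n3 = 1 ∧ 1 = 1
So n4 = 1 as required.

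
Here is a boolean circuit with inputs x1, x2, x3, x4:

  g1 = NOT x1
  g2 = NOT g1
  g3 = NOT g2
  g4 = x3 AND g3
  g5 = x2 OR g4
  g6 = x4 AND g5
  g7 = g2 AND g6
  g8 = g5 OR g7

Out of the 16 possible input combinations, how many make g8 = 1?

10

g8 = g5 OR g7 must be 1, so at least one of g5, g7 is 1.
Enumerating the 16 input combinations, 10 give g8 = 1 and 6 give g8 = 0.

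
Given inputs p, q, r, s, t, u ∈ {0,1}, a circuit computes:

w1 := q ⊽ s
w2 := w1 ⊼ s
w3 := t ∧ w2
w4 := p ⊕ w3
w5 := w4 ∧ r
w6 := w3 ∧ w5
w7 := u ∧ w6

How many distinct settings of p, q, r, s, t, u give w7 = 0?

60

w7 = u ∧ w6 must be 0, so at least one of u, w6 is 0.
Enumerating the 64 input combinations, 60 give w7 = 0 and 4 give w7 = 1.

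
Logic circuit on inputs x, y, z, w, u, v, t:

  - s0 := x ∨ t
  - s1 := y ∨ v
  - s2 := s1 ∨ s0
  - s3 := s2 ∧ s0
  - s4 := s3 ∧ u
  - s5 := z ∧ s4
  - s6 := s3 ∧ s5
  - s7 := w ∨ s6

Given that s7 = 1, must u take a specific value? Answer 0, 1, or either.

either

Both values of u occur among assignments with s7 = 1:
  u=0: x=0, y=0, z=0, w=1, u=0, v=0, t=0
  u=1: x=0, y=0, z=0, w=1, u=1, v=0, t=0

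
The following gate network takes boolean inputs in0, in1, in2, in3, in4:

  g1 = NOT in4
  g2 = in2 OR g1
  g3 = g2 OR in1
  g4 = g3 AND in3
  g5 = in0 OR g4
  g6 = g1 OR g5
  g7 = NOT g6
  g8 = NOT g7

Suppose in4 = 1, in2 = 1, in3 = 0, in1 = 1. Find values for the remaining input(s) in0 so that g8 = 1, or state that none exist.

in0=1

g8 = NOT g7 must be 1, so g7 = 0.
Check with in4 = 1, in2 = 1, in3 = 0, in1 = 1 and in0=1:
g1 = NOT in4 = NOT 1 = 0
g2 = in2 OR g1 = 1 OR 0 = 1
g3 = g2 OR in1 = 1 OR 1 = 1
g4 = g3 AND in3 = 1 AND 0 = 0
g5 = in0 OR g4 = 1 OR 0 = 1
g6 = g1 OR g5 = 0 OR 1 = 1
g7 = NOT g6 = NOT 1 = 0
g8 = NOT g7 = NOT 0 = 1
So g8 = 1.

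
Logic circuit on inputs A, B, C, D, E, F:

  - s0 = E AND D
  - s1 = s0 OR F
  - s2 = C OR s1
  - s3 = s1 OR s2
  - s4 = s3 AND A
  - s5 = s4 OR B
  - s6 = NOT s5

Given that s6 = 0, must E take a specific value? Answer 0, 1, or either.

either

Both values of E occur among assignments with s6 = 0:
  E=0: A=0, B=1, C=0, D=0, E=0, F=0
  E=1: A=0, B=1, C=0, D=0, E=1, F=0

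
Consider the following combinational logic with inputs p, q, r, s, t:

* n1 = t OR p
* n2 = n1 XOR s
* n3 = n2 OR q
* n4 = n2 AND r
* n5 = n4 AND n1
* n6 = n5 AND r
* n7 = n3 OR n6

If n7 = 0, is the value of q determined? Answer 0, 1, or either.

0

n7 = n3 OR n6 must be 0, so both n3 = 0 and n6 = 0.
n3 = n2 OR q must be 0, so both n2 = 0 and q = 0.
n6 = n5 AND r must be 0, so at least one of n5, r is 0.
Every assignment with n7 = 0 has q = 0; there are 8 such assignment(s).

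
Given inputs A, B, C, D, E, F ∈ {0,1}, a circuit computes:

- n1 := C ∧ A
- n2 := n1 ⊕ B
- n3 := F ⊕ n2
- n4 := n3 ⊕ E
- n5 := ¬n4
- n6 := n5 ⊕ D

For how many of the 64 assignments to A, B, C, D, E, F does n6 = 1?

n6 = n5 ⊕ D must be 1, so n5 and D differ.
Enumerating the 64 input combinations, 32 give n6 = 1 and 32 give n6 = 0.

32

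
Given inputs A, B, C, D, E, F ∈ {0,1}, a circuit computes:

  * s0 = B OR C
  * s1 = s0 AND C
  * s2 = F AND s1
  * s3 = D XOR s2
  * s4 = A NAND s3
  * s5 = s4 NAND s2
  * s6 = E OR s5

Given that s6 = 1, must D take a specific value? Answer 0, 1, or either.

Both values of D occur among assignments with s6 = 1:
  D=0: A=0, B=0, C=0, D=0, E=0, F=0
  D=1: A=0, B=0, C=0, D=1, E=0, F=0

either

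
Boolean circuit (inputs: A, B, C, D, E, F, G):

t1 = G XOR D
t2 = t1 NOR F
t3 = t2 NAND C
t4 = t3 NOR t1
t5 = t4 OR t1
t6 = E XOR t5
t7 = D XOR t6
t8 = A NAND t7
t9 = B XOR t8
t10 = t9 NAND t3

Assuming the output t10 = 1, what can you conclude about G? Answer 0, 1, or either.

either

Both values of G occur among assignments with t10 = 1:
  G=0: A=0, B=0, C=1, D=0, E=0, F=0, G=0
  G=1: A=0, B=0, C=1, D=1, E=0, F=0, G=1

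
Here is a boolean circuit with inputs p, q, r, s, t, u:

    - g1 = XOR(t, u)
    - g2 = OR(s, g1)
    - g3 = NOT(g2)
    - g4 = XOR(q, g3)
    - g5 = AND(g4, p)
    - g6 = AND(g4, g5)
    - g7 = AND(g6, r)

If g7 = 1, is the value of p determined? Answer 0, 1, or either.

1

g7 = AND(g6, r) must be 1, so both g6 = 1 and r = 1.
g6 = AND(g4, g5) must be 1, so both g4 = 1 and g5 = 1.
g4 = XOR(q, g3) must be 1, so q and g3 differ.
Every assignment with g7 = 1 has p = 1; there are 8 such assignment(s).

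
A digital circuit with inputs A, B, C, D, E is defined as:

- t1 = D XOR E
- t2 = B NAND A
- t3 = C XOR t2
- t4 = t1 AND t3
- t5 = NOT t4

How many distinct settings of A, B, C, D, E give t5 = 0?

8

t5 = NOT t4 must be 0, so t4 = 1.
t4 = t1 AND t3 must be 1, so both t1 = 1 and t3 = 1.
Enumerating the 32 input combinations, 8 give t5 = 0 and 24 give t5 = 1.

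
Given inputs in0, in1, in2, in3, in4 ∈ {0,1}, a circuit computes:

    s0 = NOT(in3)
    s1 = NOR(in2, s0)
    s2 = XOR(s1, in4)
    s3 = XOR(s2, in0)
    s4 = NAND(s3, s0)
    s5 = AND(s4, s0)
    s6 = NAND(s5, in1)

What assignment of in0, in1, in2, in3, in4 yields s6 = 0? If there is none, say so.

in0=1, in1=1, in2=1, in3=0, in4=1

Check with in0=1, in1=1, in2=1, in3=0, in4=1:
s0 = NOT(in3) = NOT 0 = 1
s1 = NOR(in2, s0) = NOR(1, 1) = 0
s2 = XOR(s1, in4) = XOR(0, 1) = 1
s3 = XOR(s2, in0) = XOR(1, 1) = 0
s4 = NAND(s3, s0) = NAND(0, 1) = 1
s5 = AND(s4, s0) = AND(1, 1) = 1
s6 = NAND(s5, in1) = NAND(1, 1) = 0
So s6 = 0 as required.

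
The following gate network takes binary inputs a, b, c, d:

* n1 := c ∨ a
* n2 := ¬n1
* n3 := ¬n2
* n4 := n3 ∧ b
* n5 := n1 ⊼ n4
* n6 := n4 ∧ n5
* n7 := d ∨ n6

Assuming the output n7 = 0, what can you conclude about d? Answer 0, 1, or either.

n7 = d ∨ n6 must be 0, so both d = 0 and n6 = 0.
n6 = n4 ∧ n5 must be 0, so at least one of n4, n5 is 0.
Every assignment with n7 = 0 has d = 0; there are 8 such assignment(s).

0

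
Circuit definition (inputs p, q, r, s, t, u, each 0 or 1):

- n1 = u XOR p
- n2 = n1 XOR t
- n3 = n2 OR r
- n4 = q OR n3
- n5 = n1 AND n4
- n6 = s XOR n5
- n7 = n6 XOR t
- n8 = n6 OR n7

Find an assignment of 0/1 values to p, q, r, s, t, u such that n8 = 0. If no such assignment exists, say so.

n8 = n6 OR n7 must be 0, so both n6 = 0 and n7 = 0.
n6 = s XOR n5 must be 0, so s and n5 are equal.
Check with p=1, q=1, r=0, s=0, t=0, u=1:
n1 = u XOR p = 1 XOR 1 = 0
n2 = n1 XOR t = 0 XOR 0 = 0
n3 = n2 OR r = 0 OR 0 = 0
n4 = q OR n3 = 1 OR 0 = 1
n5 = n1 AND n4 = 0 AND 1 = 0
n6 = s XOR n5 = 0 XOR 0 = 0
n7 = n6 XOR t = 0 XOR 0 = 0
n8 = n6 OR n7 = 0 OR 0 = 0
So n8 = 0 as required.

p=1, q=1, r=0, s=0, t=0, u=1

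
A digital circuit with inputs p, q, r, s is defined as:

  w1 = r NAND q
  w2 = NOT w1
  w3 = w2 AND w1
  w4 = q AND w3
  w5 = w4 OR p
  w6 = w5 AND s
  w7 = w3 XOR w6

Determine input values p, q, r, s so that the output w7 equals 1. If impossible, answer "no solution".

w7 = w3 XOR w6 must be 1, so w3 and w6 differ.
Check with p=1, q=0, r=1, s=1:
w1 = r NAND q = 1 NAND 0 = 1
w2 = NOT w1 = NOT 1 = 0
w3 = w2 AND w1 = 0 AND 1 = 0
w4 = q AND w3 = 0 AND 0 = 0
w5 = w4 OR p = 0 OR 1 = 1
w6 = w5 AND s = 1 AND 1 = 1
w7 = w3 XOR w6 = 0 XOR 1 = 1
So w7 = 1 as required.

p=1, q=0, r=1, s=1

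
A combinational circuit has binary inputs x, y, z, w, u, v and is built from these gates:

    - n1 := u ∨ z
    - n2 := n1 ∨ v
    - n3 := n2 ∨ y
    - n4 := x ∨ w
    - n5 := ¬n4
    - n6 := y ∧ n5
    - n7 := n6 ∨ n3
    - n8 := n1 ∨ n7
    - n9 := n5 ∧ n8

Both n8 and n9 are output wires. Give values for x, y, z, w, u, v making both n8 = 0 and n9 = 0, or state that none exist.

Check with x=0, y=0, z=0, w=1, u=0, v=0:
n1 = u ∨ z = 0 ∨ 0 = 0
n2 = n1 ∨ v = 0 ∨ 0 = 0
n3 = n2 ∨ y = 0 ∨ 0 = 0
n4 = x ∨ w = 0 ∨ 1 = 1
n5 = ¬n4 = ¬1 = 0
n6 = y ∧ n5 = 0 ∧ 0 = 0
n7 = n6 ∨ n3 = 0 ∨ 0 = 0
n8 = n1 ∨ n7 = 0 ∨ 0 = 0
n9 = n5 ∧ n8 = 0 ∧ 0 = 0
So n8 = 0 and n9 = 0.

x=0, y=0, z=0, w=1, u=0, v=0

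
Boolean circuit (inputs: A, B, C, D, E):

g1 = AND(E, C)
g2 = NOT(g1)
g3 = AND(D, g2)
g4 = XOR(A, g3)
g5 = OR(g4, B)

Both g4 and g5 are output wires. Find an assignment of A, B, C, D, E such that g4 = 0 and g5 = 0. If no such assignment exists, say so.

A=1, B=0, C=1, D=1, E=0

Check with A=1, B=0, C=1, D=1, E=0:
g1 = AND(E, C) = AND(0, 1) = 0
g2 = NOT(g1) = NOT 0 = 1
g3 = AND(D, g2) = AND(1, 1) = 1
g4 = XOR(A, g3) = XOR(1, 1) = 0
g5 = OR(g4, B) = OR(0, 0) = 0
So g4 = 0 and g5 = 0.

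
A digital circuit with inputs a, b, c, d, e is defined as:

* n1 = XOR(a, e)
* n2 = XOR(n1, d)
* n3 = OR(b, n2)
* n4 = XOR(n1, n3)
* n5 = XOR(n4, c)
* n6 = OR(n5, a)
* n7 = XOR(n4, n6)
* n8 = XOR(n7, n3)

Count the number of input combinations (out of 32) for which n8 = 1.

n8 = XOR(n7, n3) must be 1, so n7 and n3 differ.
Enumerating the 32 input combinations, 16 give n8 = 1 and 16 give n8 = 0.

16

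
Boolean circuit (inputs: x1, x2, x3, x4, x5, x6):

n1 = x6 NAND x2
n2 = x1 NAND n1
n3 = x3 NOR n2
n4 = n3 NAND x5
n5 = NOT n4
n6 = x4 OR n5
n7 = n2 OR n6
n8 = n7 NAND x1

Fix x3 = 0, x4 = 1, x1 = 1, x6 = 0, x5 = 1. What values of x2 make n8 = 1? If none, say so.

With x3 = 0, x4 = 1, x1 = 1, x6 = 0, x5 = 1 fixed, none of the 2 settings of x2 give n8 = 1.
For example, with x2=0:
n1 = x6 NAND x2 = 0 NAND 0 = 1
n2 = x1 NAND n1 = 1 NAND 1 = 0
n3 = x3 NOR n2 = 0 NOR 0 = 1
n4 = n3 NAND x5 = 1 NAND 1 = 0
n5 = NOT n4 = NOT 0 = 1
n6 = x4 OR n5 = 1 OR 1 = 1
n7 = n2 OR n6 = 0 OR 1 = 1
n8 = n7 NAND x1 = 1 NAND 1 = 0
giving n8 = 0 ≠ 1.

no solution exists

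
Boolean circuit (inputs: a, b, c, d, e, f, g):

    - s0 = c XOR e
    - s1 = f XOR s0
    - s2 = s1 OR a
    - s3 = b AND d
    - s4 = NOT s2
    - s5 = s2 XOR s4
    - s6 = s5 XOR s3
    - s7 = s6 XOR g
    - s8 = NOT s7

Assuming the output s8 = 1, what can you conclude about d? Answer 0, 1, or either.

either

Both values of d occur among assignments with s8 = 1:
  d=0: a=0, b=0, c=0, d=0, e=0, f=0, g=1
  d=1: a=0, b=0, c=0, d=1, e=0, f=0, g=1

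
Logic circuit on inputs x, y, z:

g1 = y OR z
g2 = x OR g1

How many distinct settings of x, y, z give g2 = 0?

1

g2 = x OR g1 must be 0, so both x = 0 and g1 = 0.
g1 = y OR z must be 0, so both y = 0 and z = 0.
Enumerating the 8 input combinations, 1 give g2 = 0 and 7 give g2 = 1.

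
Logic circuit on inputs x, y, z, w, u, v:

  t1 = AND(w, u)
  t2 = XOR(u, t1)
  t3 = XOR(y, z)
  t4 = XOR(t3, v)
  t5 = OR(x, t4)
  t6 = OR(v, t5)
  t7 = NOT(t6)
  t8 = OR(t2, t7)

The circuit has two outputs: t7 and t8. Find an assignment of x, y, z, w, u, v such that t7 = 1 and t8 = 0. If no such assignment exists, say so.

Across all 64 input combinations, none give both t7 = 1 and t8 = 0.

no solution exists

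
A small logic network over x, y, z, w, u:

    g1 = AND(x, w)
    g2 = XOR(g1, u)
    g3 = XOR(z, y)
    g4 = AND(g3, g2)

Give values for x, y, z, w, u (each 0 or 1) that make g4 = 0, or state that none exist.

x=0 y=0 z=0 w=0 u=1

Check with x=0 y=0 z=0 w=0 u=1:
g1 = AND(x, w) = AND(0, 0) = 0
g2 = XOR(g1, u) = XOR(0, 1) = 1
g3 = XOR(z, y) = XOR(0, 0) = 0
g4 = AND(g3, g2) = AND(0, 1) = 0
So g4 = 0 as required.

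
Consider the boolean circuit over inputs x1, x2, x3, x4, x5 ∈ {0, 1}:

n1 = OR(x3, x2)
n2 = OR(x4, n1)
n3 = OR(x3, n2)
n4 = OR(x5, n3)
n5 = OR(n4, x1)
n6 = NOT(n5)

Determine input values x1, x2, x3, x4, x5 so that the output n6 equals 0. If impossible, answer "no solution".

n6 = NOT(n5) must be 0, so n5 = 1.
n5 = OR(n4, x1) must be 1, so at least one of n4, x1 is 1.
Check with x1=1 x2=0 x3=0 x4=1 x5=0:
n1 = OR(x3, x2) = OR(0, 0) = 0
n2 = OR(x4, n1) = OR(1, 0) = 1
n3 = OR(x3, n2) = OR(0, 1) = 1
n4 = OR(x5, n3) = OR(0, 1) = 1
n5 = OR(n4, x1) = OR(1, 1) = 1
n6 = NOT(n5) = NOT 1 = 0
So n6 = 0 as required.

x1=1 x2=0 x3=0 x4=1 x5=0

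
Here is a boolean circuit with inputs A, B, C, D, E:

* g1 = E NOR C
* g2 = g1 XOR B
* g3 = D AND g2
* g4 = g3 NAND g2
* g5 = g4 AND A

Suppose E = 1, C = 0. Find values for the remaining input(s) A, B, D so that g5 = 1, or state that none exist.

A=1 B=0 D=0

g5 = g4 AND A must be 1, so both g4 = 1 and A = 1.
Check with E = 1, C = 0 and A=1, B=0, D=0:
g1 = E NOR C = 1 NOR 0 = 0
g2 = g1 XOR B = 0 XOR 0 = 0
g3 = D AND g2 = 0 AND 0 = 0
g4 = g3 NAND g2 = 0 NAND 0 = 1
g5 = g4 AND A = 1 AND 1 = 1
So g5 = 1.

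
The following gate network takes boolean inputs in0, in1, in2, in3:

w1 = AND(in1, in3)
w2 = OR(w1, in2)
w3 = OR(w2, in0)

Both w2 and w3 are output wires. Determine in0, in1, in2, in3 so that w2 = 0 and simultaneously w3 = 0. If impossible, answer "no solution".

Check with in0=0, in1=0, in2=0, in3=0:
w1 = AND(in1, in3) = AND(0, 0) = 0
w2 = OR(w1, in2) = OR(0, 0) = 0
w3 = OR(w2, in0) = OR(0, 0) = 0
So w2 = 0 and w3 = 0.

in0=0, in1=0, in2=0, in3=0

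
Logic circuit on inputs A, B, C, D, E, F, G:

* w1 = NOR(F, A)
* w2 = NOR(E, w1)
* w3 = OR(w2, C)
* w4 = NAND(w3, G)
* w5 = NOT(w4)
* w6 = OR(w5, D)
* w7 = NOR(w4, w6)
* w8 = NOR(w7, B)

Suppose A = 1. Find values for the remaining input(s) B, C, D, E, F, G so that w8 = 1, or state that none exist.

Check with A = 1 and B=0, C=1, D=1, E=0, F=1, G=1:
w1 = NOR(F, A) = NOR(1, 1) = 0
w2 = NOR(E, w1) = NOR(0, 0) = 1
w3 = OR(w2, C) = OR(1, 1) = 1
w4 = NAND(w3, G) = NAND(1, 1) = 0
w5 = NOT(w4) = NOT 0 = 1
w6 = OR(w5, D) = OR(1, 1) = 1
w7 = NOR(w4, w6) = NOR(0, 1) = 0
w8 = NOR(w7, B) = NOR(0, 0) = 1
So w8 = 1.

B=0, C=1, D=1, E=0, F=1, G=1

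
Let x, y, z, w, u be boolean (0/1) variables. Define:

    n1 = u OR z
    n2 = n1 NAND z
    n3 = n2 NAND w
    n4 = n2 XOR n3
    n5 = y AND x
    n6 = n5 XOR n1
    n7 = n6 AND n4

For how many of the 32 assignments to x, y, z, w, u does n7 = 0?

16

n7 = n6 AND n4 must be 0, so at least one of n6, n4 is 0.
Enumerating the 32 input combinations, 16 give n7 = 0 and 16 give n7 = 1.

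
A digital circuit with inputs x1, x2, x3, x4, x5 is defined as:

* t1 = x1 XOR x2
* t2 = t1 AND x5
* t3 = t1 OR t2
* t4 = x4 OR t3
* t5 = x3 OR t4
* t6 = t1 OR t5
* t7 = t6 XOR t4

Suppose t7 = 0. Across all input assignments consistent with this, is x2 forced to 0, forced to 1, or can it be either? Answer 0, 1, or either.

Both values of x2 occur among assignments with t7 = 0:
  x2=0: x1=0, x2=0, x3=0, x4=0, x5=0
  x2=1: x1=0, x2=1, x3=0, x4=0, x5=0

either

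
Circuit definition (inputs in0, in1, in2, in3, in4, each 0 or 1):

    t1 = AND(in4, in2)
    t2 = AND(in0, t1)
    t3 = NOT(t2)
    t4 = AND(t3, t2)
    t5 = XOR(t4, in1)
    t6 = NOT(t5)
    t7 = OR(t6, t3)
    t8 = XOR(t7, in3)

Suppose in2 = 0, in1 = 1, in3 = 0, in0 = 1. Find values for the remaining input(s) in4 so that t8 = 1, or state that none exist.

t8 = XOR(t7, in3) must be 1, so t7 and in3 differ.
Check with in2 = 0, in1 = 1, in3 = 0, in0 = 1 and in4=1:
t1 = AND(in4, in2) = AND(1, 0) = 0
t2 = AND(in0, t1) = AND(1, 0) = 0
t3 = NOT(t2) = NOT 0 = 1
t4 = AND(t3, t2) = AND(1, 0) = 0
t5 = XOR(t4, in1) = XOR(0, 1) = 1
t6 = NOT(t5) = NOT 1 = 0
t7 = OR(t6, t3) = OR(0, 1) = 1
t8 = XOR(t7, in3) = XOR(1, 0) = 1
So t8 = 1.

in4=1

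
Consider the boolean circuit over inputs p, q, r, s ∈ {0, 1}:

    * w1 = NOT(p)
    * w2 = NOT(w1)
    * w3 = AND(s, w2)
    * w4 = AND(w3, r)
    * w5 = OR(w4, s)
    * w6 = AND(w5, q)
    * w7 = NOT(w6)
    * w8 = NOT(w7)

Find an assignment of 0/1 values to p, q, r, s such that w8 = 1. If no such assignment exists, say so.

p=1, q=1, r=0, s=1

w8 = NOT(w7) must be 1, so w7 = 0.
w7 = NOT(w6) must be 0, so w6 = 1.
Check with p=1, q=1, r=0, s=1:
w1 = NOT(p) = NOT 1 = 0
w2 = NOT(w1) = NOT 0 = 1
w3 = AND(s, w2) = AND(1, 1) = 1
w4 = AND(w3, r) = AND(1, 0) = 0
w5 = OR(w4, s) = OR(0, 1) = 1
w6 = AND(w5, q) = AND(1, 1) = 1
w7 = NOT(w6) = NOT 1 = 0
w8 = NOT(w7) = NOT 0 = 1
So w8 = 1 as required.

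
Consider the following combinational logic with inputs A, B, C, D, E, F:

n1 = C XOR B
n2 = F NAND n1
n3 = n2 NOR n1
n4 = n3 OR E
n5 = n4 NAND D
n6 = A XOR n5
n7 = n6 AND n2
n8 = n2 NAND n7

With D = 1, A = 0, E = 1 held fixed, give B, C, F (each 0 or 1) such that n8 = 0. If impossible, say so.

With D = 1, A = 0, E = 1 fixed, none of the 8 settings of B, C, F give n8 = 0.
For example, with B=0, C=1, F=1:
n1 = C XOR B = 1 XOR 0 = 1
n2 = F NAND n1 = 1 NAND 1 = 0
n3 = n2 NOR n1 = 0 NOR 1 = 0
n4 = n3 OR E = 0 OR 1 = 1
n5 = n4 NAND D = 1 NAND 1 = 0
n6 = A XOR n5 = 0 XOR 0 = 0
n7 = n6 AND n2 = 0 AND 0 = 0
n8 = n2 NAND n7 = 0 NAND 0 = 1
giving n8 = 1 ≠ 0.

no solution exists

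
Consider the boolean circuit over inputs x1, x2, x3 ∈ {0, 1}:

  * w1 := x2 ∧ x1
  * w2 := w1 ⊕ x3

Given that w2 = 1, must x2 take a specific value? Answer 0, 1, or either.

Both values of x2 occur among assignments with w2 = 1:
  x2=0: x1=0, x2=0, x3=1
  x2=1: x1=0, x2=1, x3=1

either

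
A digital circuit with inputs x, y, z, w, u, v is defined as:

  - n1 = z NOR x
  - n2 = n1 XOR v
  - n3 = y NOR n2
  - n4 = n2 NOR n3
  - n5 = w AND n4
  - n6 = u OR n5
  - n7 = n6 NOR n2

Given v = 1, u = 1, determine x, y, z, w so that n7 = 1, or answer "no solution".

no solution exists

With v = 1, u = 1 fixed, none of the 16 settings of x, y, z, w give n7 = 1.
For example, with x=1, y=1, z=1, w=1:
n1 = z NOR x = 1 NOR 1 = 0
n2 = n1 XOR v = 0 XOR 1 = 1
n3 = y NOR n2 = 1 NOR 1 = 0
n4 = n2 NOR n3 = 1 NOR 0 = 0
n5 = w AND n4 = 1 AND 0 = 0
n6 = u OR n5 = 1 OR 0 = 1
n7 = n6 NOR n2 = 1 NOR 1 = 0
giving n7 = 0 ≠ 1.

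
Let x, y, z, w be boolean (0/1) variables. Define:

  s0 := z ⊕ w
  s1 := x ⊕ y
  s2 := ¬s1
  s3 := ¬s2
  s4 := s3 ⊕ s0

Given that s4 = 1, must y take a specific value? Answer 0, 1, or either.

Both values of y occur among assignments with s4 = 1:
  y=0: x=0, y=0, z=0, w=1
  y=1: x=0, y=1, z=0, w=0

either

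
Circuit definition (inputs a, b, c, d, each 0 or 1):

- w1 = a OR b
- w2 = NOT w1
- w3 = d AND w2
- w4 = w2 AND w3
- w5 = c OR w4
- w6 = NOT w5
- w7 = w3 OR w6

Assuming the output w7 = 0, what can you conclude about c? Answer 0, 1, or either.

1

w7 = w3 OR w6 must be 0, so both w3 = 0 and w6 = 0.
Every assignment with w7 = 0 has c = 1; there are 7 such assignment(s).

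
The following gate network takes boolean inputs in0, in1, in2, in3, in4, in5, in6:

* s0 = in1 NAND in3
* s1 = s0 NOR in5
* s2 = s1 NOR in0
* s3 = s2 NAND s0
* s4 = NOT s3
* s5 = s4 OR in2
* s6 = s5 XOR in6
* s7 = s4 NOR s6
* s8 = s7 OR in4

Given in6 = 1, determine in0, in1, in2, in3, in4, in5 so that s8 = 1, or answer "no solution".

in0=0 in1=0 in2=0 in3=1 in4=1 in5=0

Check with in6 = 1 and in0=0, in1=0, in2=0, in3=1, in4=1, in5=0:
s0 = in1 NAND in3 = 0 NAND 1 = 1
s1 = s0 NOR in5 = 1 NOR 0 = 0
s2 = s1 NOR in0 = 0 NOR 0 = 1
s3 = s2 NAND s0 = 1 NAND 1 = 0
s4 = NOT s3 = NOT 0 = 1
s5 = s4 OR in2 = 1 OR 0 = 1
s6 = s5 XOR in6 = 1 XOR 1 = 0
s7 = s4 NOR s6 = 1 NOR 0 = 0
s8 = s7 OR in4 = 0 OR 1 = 1
So s8 = 1.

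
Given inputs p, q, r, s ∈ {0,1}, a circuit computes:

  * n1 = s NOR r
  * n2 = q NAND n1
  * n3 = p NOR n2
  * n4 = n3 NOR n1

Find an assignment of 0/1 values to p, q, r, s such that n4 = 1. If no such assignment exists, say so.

n4 = n3 NOR n1 must be 1, so both n3 = 0 and n1 = 0.
Check with p=1, q=1, r=1, s=1:
n1 = s NOR r = 1 NOR 1 = 0
n2 = q NAND n1 = 1 NAND 0 = 1
n3 = p NOR n2 = 1 NOR 1 = 0
n4 = n3 NOR n1 = 0 NOR 0 = 1
So n4 = 1 as required.

p=1, q=1, r=1, s=1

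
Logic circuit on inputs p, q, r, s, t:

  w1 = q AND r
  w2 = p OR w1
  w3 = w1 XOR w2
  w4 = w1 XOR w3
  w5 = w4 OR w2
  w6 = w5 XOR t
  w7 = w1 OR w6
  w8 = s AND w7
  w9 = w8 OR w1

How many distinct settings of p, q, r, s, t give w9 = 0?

18

w9 = w8 OR w1 must be 0, so both w8 = 0 and w1 = 0.
Enumerating the 32 input combinations, 18 give w9 = 0 and 14 give w9 = 1.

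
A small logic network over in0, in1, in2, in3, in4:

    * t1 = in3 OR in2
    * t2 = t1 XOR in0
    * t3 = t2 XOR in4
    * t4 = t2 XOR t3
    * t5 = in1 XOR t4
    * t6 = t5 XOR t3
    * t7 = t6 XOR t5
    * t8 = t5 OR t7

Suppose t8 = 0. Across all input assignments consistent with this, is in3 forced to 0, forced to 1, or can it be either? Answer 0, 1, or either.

either

Both values of in3 occur among assignments with t8 = 0:
  in3=0: in0=0, in1=0, in2=0, in3=0, in4=0
  in3=1: in0=0, in1=1, in2=0, in3=1, in4=1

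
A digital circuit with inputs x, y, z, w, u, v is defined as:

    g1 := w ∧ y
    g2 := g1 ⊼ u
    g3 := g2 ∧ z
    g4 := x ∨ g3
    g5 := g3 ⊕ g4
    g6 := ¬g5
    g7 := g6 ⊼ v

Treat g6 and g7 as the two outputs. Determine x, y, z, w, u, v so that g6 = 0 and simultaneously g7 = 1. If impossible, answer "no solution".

Check with x=1, y=1, z=0, w=1, u=1, v=0:
g1 = w ∧ y = 1 ∧ 1 = 1
g2 = g1 ⊼ u = 1 ⊼ 1 = 0
g3 = g2 ∧ z = 0 ∧ 0 = 0
g4 = x ∨ g3 = 1 ∨ 0 = 1
g5 = g3 ⊕ g4 = 0 ⊕ 1 = 1
g6 = ¬g5 = ¬1 = 0
g7 = g6 ⊼ v = 0 ⊼ 0 = 1
So g6 = 0 and g7 = 1.

x=1, y=1, z=0, w=1, u=1, v=0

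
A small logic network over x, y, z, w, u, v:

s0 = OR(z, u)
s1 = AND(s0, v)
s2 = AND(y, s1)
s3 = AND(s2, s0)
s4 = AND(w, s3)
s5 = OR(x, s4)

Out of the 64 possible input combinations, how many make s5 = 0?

29

s5 = OR(x, s4) must be 0, so both x = 0 and s4 = 0.
s4 = AND(w, s3) must be 0, so at least one of w, s3 is 0.
Enumerating the 64 input combinations, 29 give s5 = 0 and 35 give s5 = 1.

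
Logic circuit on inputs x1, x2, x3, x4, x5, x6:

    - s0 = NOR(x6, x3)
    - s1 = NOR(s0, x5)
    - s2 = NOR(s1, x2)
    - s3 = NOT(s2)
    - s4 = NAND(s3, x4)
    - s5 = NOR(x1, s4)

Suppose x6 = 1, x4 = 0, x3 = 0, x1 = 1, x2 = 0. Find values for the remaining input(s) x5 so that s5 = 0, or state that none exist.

s5 = NOR(x1, s4) must be 0, so at least one of x1, s4 is 1.
Check with x6 = 1, x4 = 0, x3 = 0, x1 = 1, x2 = 0 and x5=0:
s0 = NOR(x6, x3) = NOR(1, 0) = 0
s1 = NOR(s0, x5) = NOR(0, 0) = 1
s2 = NOR(s1, x2) = NOR(1, 0) = 0
s3 = NOT(s2) = NOT 0 = 1
s4 = NAND(s3, x4) = NAND(1, 0) = 1
s5 = NOR(x1, s4) = NOR(1, 1) = 0
So s5 = 0.

x5=0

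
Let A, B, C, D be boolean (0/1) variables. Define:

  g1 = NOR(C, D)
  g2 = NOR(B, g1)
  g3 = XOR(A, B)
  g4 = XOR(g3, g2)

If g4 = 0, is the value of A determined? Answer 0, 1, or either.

Both values of A occur among assignments with g4 = 0:
  A=0: A=0, B=0, C=0, D=0
  A=1: A=1, B=0, C=0, D=1

either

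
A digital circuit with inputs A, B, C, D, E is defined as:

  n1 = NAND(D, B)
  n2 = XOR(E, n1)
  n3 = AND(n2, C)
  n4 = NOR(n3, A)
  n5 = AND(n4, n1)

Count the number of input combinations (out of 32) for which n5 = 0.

23

n5 = AND(n4, n1) must be 0, so at least one of n4, n1 is 0.
Enumerating the 32 input combinations, 23 give n5 = 0 and 9 give n5 = 1.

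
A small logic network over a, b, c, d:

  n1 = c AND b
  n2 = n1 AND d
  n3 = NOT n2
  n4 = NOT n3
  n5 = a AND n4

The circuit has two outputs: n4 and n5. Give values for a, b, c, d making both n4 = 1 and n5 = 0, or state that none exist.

a=0 b=1 c=1 d=1

Check with a=0 b=1 c=1 d=1:
n1 = c AND b = 1 AND 1 = 1
n2 = n1 AND d = 1 AND 1 = 1
n3 = NOT n2 = NOT 1 = 0
n4 = NOT n3 = NOT 0 = 1
n5 = a AND n4 = 0 AND 1 = 0
So n4 = 1 and n5 = 0.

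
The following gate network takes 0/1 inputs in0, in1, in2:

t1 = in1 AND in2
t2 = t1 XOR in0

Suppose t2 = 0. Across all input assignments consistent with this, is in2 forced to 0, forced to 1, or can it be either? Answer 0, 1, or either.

Both values of in2 occur among assignments with t2 = 0:
  in2=0: in0=0, in1=0, in2=0
  in2=1: in0=0, in1=0, in2=1

either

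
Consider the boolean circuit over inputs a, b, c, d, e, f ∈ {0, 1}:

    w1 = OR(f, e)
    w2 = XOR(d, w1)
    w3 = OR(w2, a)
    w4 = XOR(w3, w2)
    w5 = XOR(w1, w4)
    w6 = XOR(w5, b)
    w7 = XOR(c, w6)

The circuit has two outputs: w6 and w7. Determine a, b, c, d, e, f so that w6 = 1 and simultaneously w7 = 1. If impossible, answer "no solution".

a=1 b=0 c=0 d=0 e=1 f=1

Check with a=1 b=0 c=0 d=0 e=1 f=1:
w1 = OR(f, e) = OR(1, 1) = 1
w2 = XOR(d, w1) = XOR(0, 1) = 1
w3 = OR(w2, a) = OR(1, 1) = 1
w4 = XOR(w3, w2) = XOR(1, 1) = 0
w5 = XOR(w1, w4) = XOR(1, 0) = 1
w6 = XOR(w5, b) = XOR(1, 0) = 1
w7 = XOR(c, w6) = XOR(0, 1) = 1
So w6 = 1 and w7 = 1.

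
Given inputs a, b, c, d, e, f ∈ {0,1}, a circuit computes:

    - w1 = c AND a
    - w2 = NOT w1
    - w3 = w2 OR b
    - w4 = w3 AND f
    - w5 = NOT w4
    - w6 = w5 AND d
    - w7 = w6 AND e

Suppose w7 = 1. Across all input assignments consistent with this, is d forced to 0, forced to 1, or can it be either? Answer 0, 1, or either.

1

w7 = w6 AND e must be 1, so both w6 = 1 and e = 1.
Every assignment with w7 = 1 has d = 1; there are 9 such assignment(s).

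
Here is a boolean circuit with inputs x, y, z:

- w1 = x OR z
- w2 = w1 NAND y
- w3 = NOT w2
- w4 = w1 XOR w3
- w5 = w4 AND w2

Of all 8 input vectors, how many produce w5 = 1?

w5 = w4 AND w2 must be 1, so both w4 = 1 and w2 = 1.
w4 = w1 XOR w3 must be 1, so w1 and w3 differ.
Satisfying assignments:
  x=0, y=0, z=1
  x=1, y=0, z=0
  x=1, y=0, z=1

3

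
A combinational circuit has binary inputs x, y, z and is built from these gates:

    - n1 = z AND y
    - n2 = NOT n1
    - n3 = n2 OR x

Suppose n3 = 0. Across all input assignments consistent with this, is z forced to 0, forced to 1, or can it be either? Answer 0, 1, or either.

1

n3 = n2 OR x must be 0, so both n2 = 0 and x = 0.
Every assignment with n3 = 0 has z = 1; there are 1 such assignment(s).
  x=0, y=1, z=1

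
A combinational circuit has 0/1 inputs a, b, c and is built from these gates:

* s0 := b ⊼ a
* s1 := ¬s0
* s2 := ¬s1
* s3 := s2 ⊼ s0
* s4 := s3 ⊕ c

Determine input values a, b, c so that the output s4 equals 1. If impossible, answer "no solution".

a=0 b=0 c=1

s4 = s3 ⊕ c must be 1, so s3 and c differ.
Check with a=0 b=0 c=1:
s0 = b ⊼ a = 0 ⊼ 0 = 1
s1 = ¬s0 = ¬1 = 0
s2 = ¬s1 = ¬0 = 1
s3 = s2 ⊼ s0 = 1 ⊼ 1 = 0
s4 = s3 ⊕ c = 0 ⊕ 1 = 1
So s4 = 1 as required.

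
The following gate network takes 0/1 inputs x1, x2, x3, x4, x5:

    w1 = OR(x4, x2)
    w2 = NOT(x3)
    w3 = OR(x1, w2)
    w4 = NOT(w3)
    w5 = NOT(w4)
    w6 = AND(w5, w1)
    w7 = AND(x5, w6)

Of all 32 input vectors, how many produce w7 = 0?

23

w7 = AND(x5, w6) must be 0, so at least one of x5, w6 is 0.
Enumerating the 32 input combinations, 23 give w7 = 0 and 9 give w7 = 1.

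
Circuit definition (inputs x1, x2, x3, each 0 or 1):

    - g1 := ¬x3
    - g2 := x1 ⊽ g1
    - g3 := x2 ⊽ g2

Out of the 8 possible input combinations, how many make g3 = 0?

5

g3 = x2 ⊽ g2 must be 0, so at least one of x2, g2 is 1.
Enumerating the 8 input combinations, 5 give g3 = 0 and 3 give g3 = 1.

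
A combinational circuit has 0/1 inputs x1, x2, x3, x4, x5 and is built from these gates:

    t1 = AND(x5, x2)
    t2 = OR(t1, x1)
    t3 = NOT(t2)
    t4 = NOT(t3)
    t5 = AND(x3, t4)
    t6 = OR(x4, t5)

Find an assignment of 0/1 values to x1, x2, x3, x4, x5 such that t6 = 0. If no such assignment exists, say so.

x1=0, x2=1, x3=1, x4=0, x5=0

Check with x1=0, x2=1, x3=1, x4=0, x5=0:
t1 = AND(x5, x2) = AND(0, 1) = 0
t2 = OR(t1, x1) = OR(0, 0) = 0
t3 = NOT(t2) = NOT 0 = 1
t4 = NOT(t3) = NOT 1 = 0
t5 = AND(x3, t4) = AND(1, 0) = 0
t6 = OR(x4, t5) = OR(0, 0) = 0
So t6 = 0 as required.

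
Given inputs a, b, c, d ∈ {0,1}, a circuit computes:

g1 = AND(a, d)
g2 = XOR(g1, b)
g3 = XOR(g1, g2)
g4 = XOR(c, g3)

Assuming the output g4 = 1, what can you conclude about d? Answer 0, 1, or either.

either

Both values of d occur among assignments with g4 = 1:
  d=0: a=0, b=0, c=1, d=0
  d=1: a=0, b=0, c=1, d=1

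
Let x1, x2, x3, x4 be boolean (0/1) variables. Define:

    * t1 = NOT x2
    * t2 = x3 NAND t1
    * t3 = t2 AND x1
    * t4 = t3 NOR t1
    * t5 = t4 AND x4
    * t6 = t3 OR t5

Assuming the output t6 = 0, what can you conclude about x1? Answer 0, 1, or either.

Both values of x1 occur among assignments with t6 = 0:
  x1=0: x1=0, x2=0, x3=0, x4=0
  x1=1: x1=1, x2=0, x3=1, x4=0

either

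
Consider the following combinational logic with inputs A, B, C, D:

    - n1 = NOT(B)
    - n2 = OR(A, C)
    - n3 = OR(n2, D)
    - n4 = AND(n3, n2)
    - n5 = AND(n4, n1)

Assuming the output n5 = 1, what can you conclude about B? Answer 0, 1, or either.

n5 = AND(n4, n1) must be 1, so both n4 = 1 and n1 = 1.
n4 = AND(n3, n2) must be 1, so both n3 = 1 and n2 = 1.
Every assignment with n5 = 1 has B = 0; there are 6 such assignment(s).

0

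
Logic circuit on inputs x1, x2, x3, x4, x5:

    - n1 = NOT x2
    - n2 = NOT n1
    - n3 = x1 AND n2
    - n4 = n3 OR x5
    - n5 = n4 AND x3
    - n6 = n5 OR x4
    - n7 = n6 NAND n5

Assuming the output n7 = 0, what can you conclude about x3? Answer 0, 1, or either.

1

n7 = n6 NAND n5 must be 0, so both n6 = 1 and n5 = 1.
n6 = n5 OR x4 must be 1, so at least one of n5, x4 is 1.
n5 = n4 AND x3 must be 1, so both n4 = 1 and x3 = 1.
Every assignment with n7 = 0 has x3 = 1; there are 10 such assignment(s).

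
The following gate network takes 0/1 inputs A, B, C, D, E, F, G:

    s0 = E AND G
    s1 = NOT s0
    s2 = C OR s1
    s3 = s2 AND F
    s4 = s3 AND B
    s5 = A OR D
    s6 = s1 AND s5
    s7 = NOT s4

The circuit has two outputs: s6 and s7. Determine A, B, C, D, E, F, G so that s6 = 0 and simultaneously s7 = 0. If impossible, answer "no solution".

Check with A=1 B=1 C=1 D=1 E=1 F=1 G=1:
s0 = E AND G = 1 AND 1 = 1
s1 = NOT s0 = NOT 1 = 0
s2 = C OR s1 = 1 OR 0 = 1
s3 = s2 AND F = 1 AND 1 = 1
s4 = s3 AND B = 1 AND 1 = 1
s5 = A OR D = 1 OR 1 = 1
s6 = s1 AND s5 = 0 AND 1 = 0
s7 = NOT s4 = NOT 1 = 0
So s6 = 0 and s7 = 0.

A=1 B=1 C=1 D=1 E=1 F=1 G=1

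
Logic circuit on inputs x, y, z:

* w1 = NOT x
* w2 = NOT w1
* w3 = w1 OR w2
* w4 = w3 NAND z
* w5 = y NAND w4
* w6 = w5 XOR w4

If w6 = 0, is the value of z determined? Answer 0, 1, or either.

w6 = w5 XOR w4 must be 0, so w5 and w4 are equal.
Every assignment with w6 = 0 has z = 0; there are 2 such assignment(s).
  x=0, y=0, z=0
  x=1, y=0, z=0

0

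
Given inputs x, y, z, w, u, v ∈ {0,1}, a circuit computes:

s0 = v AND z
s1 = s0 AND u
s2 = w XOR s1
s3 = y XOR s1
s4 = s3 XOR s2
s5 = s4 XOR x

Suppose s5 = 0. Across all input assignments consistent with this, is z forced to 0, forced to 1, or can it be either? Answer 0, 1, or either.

either

Both values of z occur among assignments with s5 = 0:
  z=0: x=0, y=0, z=0, w=0, u=0, v=0
  z=1: x=0, y=0, z=1, w=0, u=0, v=0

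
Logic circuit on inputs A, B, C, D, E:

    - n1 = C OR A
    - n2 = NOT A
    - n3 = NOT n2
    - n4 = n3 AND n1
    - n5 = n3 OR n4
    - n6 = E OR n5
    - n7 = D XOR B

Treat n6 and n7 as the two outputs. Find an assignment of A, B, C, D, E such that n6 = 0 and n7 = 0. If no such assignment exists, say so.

A=0, B=0, C=0, D=0, E=0

Check with A=0, B=0, C=0, D=0, E=0:
n1 = C OR A = 0 OR 0 = 0
n2 = NOT A = NOT 0 = 1
n3 = NOT n2 = NOT 1 = 0
n4 = n3 AND n1 = 0 AND 0 = 0
n5 = n3 OR n4 = 0 OR 0 = 0
n6 = E OR n5 = 0 OR 0 = 0
n7 = D XOR B = 0 XOR 0 = 0
So n6 = 0 and n7 = 0.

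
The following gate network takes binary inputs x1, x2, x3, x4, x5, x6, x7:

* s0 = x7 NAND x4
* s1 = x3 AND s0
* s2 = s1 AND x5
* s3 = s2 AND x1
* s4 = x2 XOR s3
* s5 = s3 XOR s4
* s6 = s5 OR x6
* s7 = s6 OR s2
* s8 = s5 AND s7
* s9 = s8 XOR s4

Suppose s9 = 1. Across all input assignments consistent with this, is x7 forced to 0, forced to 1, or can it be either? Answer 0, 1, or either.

either

Both values of x7 occur among assignments with s9 = 1:
  x7=0: x1=1, x2=0, x3=1, x4=0, x5=1, x6=0, x7=0
  x7=1: x1=1, x2=0, x3=1, x4=0, x5=1, x6=0, x7=1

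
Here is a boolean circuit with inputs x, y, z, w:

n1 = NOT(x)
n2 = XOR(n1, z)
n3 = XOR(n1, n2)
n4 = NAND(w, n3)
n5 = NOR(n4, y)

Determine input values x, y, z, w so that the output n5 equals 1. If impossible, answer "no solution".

n5 = NOR(n4, y) must be 1, so both n4 = 0 and y = 0.
n4 = NAND(w, n3) must be 0, so both w = 1 and n3 = 1.
Check with x=0, y=0, z=1, w=1:
n1 = NOT(x) = NOT 0 = 1
n2 = XOR(n1, z) = XOR(1, 1) = 0
n3 = XOR(n1, n2) = XOR(1, 0) = 1
n4 = NAND(w, n3) = NAND(1, 1) = 0
n5 = NOR(n4, y) = NOR(0, 0) = 1
So n5 = 1 as required.

x=0, y=0, z=1, w=1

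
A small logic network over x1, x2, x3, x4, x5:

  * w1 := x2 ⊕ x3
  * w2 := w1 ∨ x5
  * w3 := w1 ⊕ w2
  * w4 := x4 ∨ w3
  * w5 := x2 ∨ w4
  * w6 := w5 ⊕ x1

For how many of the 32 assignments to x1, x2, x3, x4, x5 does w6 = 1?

w6 = w5 ⊕ x1 must be 1, so w5 and x1 differ.
Enumerating the 32 input combinations, 16 give w6 = 1 and 16 give w6 = 0.

16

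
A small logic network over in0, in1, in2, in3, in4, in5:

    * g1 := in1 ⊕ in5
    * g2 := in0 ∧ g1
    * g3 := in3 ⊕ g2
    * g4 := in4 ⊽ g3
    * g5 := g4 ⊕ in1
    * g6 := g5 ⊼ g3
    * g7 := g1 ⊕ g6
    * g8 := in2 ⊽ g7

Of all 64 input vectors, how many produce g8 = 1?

g8 = in2 ⊽ g7 must be 1, so both in2 = 0 and g7 = 0.
Enumerating the 64 input combinations, 16 give g8 = 1 and 48 give g8 = 0.

16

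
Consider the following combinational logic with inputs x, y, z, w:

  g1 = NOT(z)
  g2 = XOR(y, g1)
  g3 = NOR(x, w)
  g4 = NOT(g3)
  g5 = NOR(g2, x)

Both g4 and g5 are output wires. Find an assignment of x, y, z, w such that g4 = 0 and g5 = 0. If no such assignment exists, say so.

x=0, y=1, z=1, w=0

Check with x=0, y=1, z=1, w=0:
g1 = NOT(z) = NOT 1 = 0
g2 = XOR(y, g1) = XOR(1, 0) = 1
g3 = NOR(x, w) = NOR(0, 0) = 1
g4 = NOT(g3) = NOT 1 = 0
g5 = NOR(g2, x) = NOR(1, 0) = 0
So g4 = 0 and g5 = 0.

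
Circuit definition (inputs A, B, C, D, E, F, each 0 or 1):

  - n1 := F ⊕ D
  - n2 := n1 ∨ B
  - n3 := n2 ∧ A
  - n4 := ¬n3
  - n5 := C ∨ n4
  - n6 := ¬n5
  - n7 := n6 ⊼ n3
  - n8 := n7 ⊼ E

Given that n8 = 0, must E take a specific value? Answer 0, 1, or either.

n8 = n7 ⊼ E must be 0, so both n7 = 1 and E = 1.
n7 = n6 ⊼ n3 must be 1, so at least one of n6, n3 is 0.
Every assignment with n8 = 0 has E = 1; there are 26 such assignment(s).

1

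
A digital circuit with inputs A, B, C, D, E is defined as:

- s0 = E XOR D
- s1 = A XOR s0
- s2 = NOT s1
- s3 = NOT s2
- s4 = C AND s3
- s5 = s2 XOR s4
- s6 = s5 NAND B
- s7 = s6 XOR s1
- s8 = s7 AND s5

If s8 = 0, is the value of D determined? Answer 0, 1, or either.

either

Both values of D occur among assignments with s8 = 0:
  D=0: A=0, B=0, C=0, D=0, E=1
  D=1: A=0, B=0, C=0, D=1, E=0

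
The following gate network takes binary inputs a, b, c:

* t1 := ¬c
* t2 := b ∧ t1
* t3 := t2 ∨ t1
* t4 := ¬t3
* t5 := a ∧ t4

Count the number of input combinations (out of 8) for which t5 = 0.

t5 = a ∧ t4 must be 0, so at least one of a, t4 is 0.
Satisfying assignments:
  a=0, b=0, c=0
  a=0, b=0, c=1
  a=0, b=1, c=0
  a=0, b=1, c=1
  a=1, b=0, c=0
  a=1, b=1, c=0

6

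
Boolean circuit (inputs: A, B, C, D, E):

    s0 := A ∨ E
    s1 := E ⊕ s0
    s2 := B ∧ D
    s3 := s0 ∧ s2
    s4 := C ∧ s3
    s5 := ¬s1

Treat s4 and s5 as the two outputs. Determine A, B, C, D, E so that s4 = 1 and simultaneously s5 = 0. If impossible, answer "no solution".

Check with A=1 B=1 C=1 D=1 E=0:
s0 = A ∨ E = 1 ∨ 0 = 1
s1 = E ⊕ s0 = 0 ⊕ 1 = 1
s2 = B ∧ D = 1 ∧ 1 = 1
s3 = s0 ∧ s2 = 1 ∧ 1 = 1
s4 = C ∧ s3 = 1 ∧ 1 = 1
s5 = ¬s1 = ¬1 = 0
So s4 = 1 and s5 = 0.

A=1 B=1 C=1 D=1 E=0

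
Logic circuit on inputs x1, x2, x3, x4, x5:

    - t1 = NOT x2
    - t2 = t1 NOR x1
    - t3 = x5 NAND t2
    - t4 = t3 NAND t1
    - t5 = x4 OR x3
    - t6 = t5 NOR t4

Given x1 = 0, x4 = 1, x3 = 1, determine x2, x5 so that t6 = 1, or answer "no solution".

no solution exists

With x1 = 0, x4 = 1, x3 = 1 fixed, none of the 4 settings of x2, x5 give t6 = 1.
For example, with x2=0, x5=1:
t1 = NOT x2 = NOT 0 = 1
t2 = t1 NOR x1 = 1 NOR 0 = 0
t3 = x5 NAND t2 = 1 NAND 0 = 1
t4 = t3 NAND t1 = 1 NAND 1 = 0
t5 = x4 OR x3 = 1 OR 1 = 1
t6 = t5 NOR t4 = 1 NOR 0 = 0
giving t6 = 0 ≠ 1.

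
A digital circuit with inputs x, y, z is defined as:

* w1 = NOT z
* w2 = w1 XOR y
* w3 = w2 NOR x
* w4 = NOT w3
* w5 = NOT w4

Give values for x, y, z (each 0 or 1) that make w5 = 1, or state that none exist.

Check with x=0 y=1 z=0:
w1 = NOT z = NOT 0 = 1
w2 = w1 XOR y = 1 XOR 1 = 0
w3 = w2 NOR x = 0 NOR 0 = 1
w4 = NOT w3 = NOT 1 = 0
w5 = NOT w4 = NOT 0 = 1
So w5 = 1 as required.

x=0 y=1 z=0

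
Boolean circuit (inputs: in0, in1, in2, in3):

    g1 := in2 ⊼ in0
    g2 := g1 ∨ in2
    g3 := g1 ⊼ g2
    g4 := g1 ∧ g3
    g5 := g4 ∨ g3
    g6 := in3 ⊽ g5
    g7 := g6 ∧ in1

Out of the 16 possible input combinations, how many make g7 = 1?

3

g7 = g6 ∧ in1 must be 1, so both g6 = 1 and in1 = 1.
g6 = in3 ⊽ g5 must be 1, so both in3 = 0 and g5 = 0.
Enumerating the 16 input combinations, 3 give g7 = 1 and 13 give g7 = 0.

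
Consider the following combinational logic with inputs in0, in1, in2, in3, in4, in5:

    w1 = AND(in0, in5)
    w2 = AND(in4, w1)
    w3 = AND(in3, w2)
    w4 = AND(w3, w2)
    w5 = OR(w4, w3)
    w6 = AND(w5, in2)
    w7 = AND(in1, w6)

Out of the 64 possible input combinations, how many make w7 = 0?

w7 = AND(in1, w6) must be 0, so at least one of in1, w6 is 0.
Enumerating the 64 input combinations, 63 give w7 = 0 and 1 give w7 = 1.

63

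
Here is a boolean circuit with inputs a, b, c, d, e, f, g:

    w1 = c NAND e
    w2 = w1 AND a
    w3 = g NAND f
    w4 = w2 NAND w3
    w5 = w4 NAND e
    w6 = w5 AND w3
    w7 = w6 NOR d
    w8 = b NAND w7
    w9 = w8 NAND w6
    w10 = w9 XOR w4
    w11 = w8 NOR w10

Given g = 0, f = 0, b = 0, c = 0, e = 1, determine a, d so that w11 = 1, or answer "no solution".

With g = 0, f = 0, b = 0, c = 0, e = 1 fixed, none of the 4 settings of a, d give w11 = 1.
For example, with a=0, d=0:
w1 = c NAND e = 0 NAND 1 = 1
w2 = w1 AND a = 1 AND 0 = 0
w3 = g NAND f = 0 NAND 0 = 1
w4 = w2 NAND w3 = 0 NAND 1 = 1
w5 = w4 NAND e = 1 NAND 1 = 0
w6 = w5 AND w3 = 0 AND 1 = 0
w7 = w6 NOR d = 0 NOR 0 = 1
w8 = b NAND w7 = 0 NAND 1 = 1
w9 = w8 NAND w6 = 1 NAND 0 = 1
w10 = w9 XOR w4 = 1 XOR 1 = 0
w11 = w8 NOR w10 = 1 NOR 0 = 0
giving w11 = 0 ≠ 1.

no solution exists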